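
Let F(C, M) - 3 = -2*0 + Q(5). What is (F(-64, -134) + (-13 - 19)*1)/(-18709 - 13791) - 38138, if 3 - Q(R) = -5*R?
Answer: -1239484999/32500 ≈ -38138.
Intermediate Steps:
Q(R) = 3 + 5*R (Q(R) = 3 - (-5)*R = 3 + 5*R)
F(C, M) = 31 (F(C, M) = 3 + (-2*0 + (3 + 5*5)) = 3 + (0 + (3 + 25)) = 3 + (0 + 28) = 3 + 28 = 31)
(F(-64, -134) + (-13 - 19)*1)/(-18709 - 13791) - 38138 = (31 + (-13 - 19)*1)/(-18709 - 13791) - 38138 = (31 - 32*1)/(-32500) - 38138 = (31 - 32)*(-1/32500) - 38138 = -1*(-1/32500) - 38138 = 1/32500 - 38138 = -1239484999/32500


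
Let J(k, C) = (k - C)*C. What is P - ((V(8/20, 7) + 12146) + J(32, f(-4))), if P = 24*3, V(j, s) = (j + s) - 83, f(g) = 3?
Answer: -60427/5 ≈ -12085.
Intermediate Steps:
V(j, s) = -83 + j + s
J(k, C) = C*(k - C)
P = 72
P - ((V(8/20, 7) + 12146) + J(32, f(-4))) = 72 - (((-83 + 8/20 + 7) + 12146) + 3*(32 - 1*3)) = 72 - (((-83 + 8*(1/20) + 7) + 12146) + 3*(32 - 3)) = 72 - (((-83 + ⅖ + 7) + 12146) + 3*29) = 72 - ((-378/5 + 12146) + 87) = 72 - (60352/5 + 87) = 72 - 1*60787/5 = 72 - 60787/5 = -60427/5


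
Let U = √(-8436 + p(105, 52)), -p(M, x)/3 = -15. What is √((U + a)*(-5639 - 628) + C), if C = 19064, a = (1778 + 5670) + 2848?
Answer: √(-64505968 - 6267*I*√8391) ≈ 35.74 - 8031.6*I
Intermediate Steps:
p(M, x) = 45 (p(M, x) = -3*(-15) = 45)
a = 10296 (a = 7448 + 2848 = 10296)
U = I*√8391 (U = √(-8436 + 45) = √(-8391) = I*√8391 ≈ 91.602*I)
√((U + a)*(-5639 - 628) + C) = √((I*√8391 + 10296)*(-5639 - 628) + 19064) = √((10296 + I*√8391)*(-6267) + 19064) = √((-64525032 - 6267*I*√8391) + 19064) = √(-64505968 - 6267*I*√8391)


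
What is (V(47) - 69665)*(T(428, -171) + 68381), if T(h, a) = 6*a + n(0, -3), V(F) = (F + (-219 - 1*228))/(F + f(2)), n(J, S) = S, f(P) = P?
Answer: -229938717720/49 ≈ -4.6926e+9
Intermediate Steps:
V(F) = (-447 + F)/(2 + F) (V(F) = (F + (-219 - 1*228))/(F + 2) = (F + (-219 - 228))/(2 + F) = (F - 447)/(2 + F) = (-447 + F)/(2 + F))
T(h, a) = -3 + 6*a (T(h, a) = 6*a - 3 = -3 + 6*a)
(V(47) - 69665)*(T(428, -171) + 68381) = ((-447 + 47)/(2 + 47) - 69665)*((-3 + 6*(-171)) + 68381) = (-400/49 - 69665)*((-3 - 1026) + 68381) = ((1/49)*(-400) - 69665)*(-1029 + 68381) = (-400/49 - 69665)*67352 = -3413985/49*67352 = -229938717720/49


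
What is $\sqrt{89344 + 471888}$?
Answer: $4 \sqrt{35077} \approx 749.15$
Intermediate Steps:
$\sqrt{89344 + 471888} = \sqrt{561232} = 4 \sqrt{35077}$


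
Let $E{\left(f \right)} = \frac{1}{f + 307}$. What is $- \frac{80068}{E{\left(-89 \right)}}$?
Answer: $-17454824$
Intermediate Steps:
$E{\left(f \right)} = \frac{1}{307 + f}$
$- \frac{80068}{E{\left(-89 \right)}} = - \frac{80068}{\frac{1}{307 - 89}} = - \frac{80068}{\frac{1}{218}} = - 80068 \frac{1}{\frac{1}{218}} = \left(-80068\right) 218 = -17454824$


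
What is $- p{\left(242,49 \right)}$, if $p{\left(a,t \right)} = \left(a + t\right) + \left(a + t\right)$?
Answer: $-582$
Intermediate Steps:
$p{\left(a,t \right)} = 2 a + 2 t$
$- p{\left(242,49 \right)} = - (2 \cdot 242 + 2 \cdot 49) = - (484 + 98) = \left(-1\right) 582 = -582$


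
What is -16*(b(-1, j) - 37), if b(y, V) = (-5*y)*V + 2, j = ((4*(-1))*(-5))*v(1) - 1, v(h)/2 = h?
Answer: -2560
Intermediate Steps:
v(h) = 2*h
j = 39 (j = ((4*(-1))*(-5))*(2*1) - 1 = -4*(-5)*2 - 1 = 20*2 - 1 = 40 - 1 = 39)
b(y, V) = 2 - 5*V*y (b(y, V) = -5*V*y + 2 = 2 - 5*V*y)
-16*(b(-1, j) - 37) = -16*((2 - 5*39*(-1)) - 37) = -16*((2 + 195) - 37) = -16*(197 - 37) = -16*160 = -2560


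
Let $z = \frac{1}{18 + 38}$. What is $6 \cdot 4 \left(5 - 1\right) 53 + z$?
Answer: $\frac{284929}{56} \approx 5088.0$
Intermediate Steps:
$z = \frac{1}{56} \approx 0.017857$
$6 \cdot 4 \left(5 - 1\right) 53 + z = 6 \cdot 4 \left(5 - 1\right) 53 + \frac{1}{56} = 24 \cdot 4 \cdot 53 + \frac{1}{56} = 96 \cdot 53 + \frac{1}{56} = 5088 + \frac{1}{56} = \frac{284929}{56}$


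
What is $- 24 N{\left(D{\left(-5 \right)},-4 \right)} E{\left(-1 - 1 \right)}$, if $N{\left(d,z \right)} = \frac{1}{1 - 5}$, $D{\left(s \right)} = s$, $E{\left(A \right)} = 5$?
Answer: $30$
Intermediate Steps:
$N{\left(d,z \right)} = - \frac{1}{4}$ ($N{\left(d,z \right)} = \frac{1}{-4} = - \frac{1}{4}$)
$- 24 N{\left(D{\left(-5 \right)},-4 \right)} E{\left(-1 - 1 \right)} = \left(-24\right) \left(- \frac{1}{4}\right) 5 = 6 \cdot 5 = 30$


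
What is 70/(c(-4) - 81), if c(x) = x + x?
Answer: -70/89 ≈ -0.78652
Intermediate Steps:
c(x) = 2*x
70/(c(-4) - 81) = 70/(2*(-4) - 81) = 70/(-8 - 81) = 70/(-89) = -1/89*70 = -70/89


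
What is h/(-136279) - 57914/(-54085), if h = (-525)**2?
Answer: -7014716119/7370649715 ≈ -0.95171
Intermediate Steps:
h = 275625
h/(-136279) - 57914/(-54085) = 275625/(-136279) - 57914/(-54085) = 275625*(-1/136279) - 57914*(-1/54085) = -275625/136279 + 57914/54085 = -7014716119/7370649715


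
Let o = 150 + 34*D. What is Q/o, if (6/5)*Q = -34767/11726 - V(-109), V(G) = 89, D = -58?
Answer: 5391905/128188632 ≈ 0.042062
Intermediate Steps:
o = -1822 (o = 150 + 34*(-58) = 150 - 1972 = -1822)
Q = -5391905/70356 (Q = 5*(-34767/11726 - 1*89)/6 = 5*(-34767*1/11726 - 89)/6 = 5*(-34767/11726 - 89)/6 = (⅚)*(-1078381/11726) = -5391905/70356 ≈ -76.637)
Q/o = -5391905/70356/(-1822) = -5391905/70356*(-1/1822) = 5391905/128188632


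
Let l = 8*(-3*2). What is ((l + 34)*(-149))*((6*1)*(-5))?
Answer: -62580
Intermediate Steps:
l = -48 (l = 8*(-6) = -48)
((l + 34)*(-149))*((6*1)*(-5)) = ((-48 + 34)*(-149))*((6*1)*(-5)) = (-14*(-149))*(6*(-5)) = 2086*(-30) = -62580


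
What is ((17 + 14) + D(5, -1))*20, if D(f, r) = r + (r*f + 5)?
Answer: 600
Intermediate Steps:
D(f, r) = 5 + r + f*r (D(f, r) = r + (f*r + 5) = r + (5 + f*r) = 5 + r + f*r)
((17 + 14) + D(5, -1))*20 = ((17 + 14) + (5 - 1 + 5*(-1)))*20 = (31 + (5 - 1 - 5))*20 = (31 - 1)*20 = 30*20 = 600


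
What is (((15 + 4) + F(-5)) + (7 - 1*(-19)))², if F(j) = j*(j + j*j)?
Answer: 3025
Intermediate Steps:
F(j) = j*(j + j²)
(((15 + 4) + F(-5)) + (7 - 1*(-19)))² = (((15 + 4) + (-5)²*(1 - 5)) + (7 - 1*(-19)))² = ((19 + 25*(-4)) + (7 + 19))² = ((19 - 100) + 26)² = (-81 + 26)² = (-55)² = 3025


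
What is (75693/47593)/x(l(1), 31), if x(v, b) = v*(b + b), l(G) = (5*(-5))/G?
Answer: -75693/73769150 ≈ -0.0010261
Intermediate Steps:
l(G) = -25/G
x(v, b) = 2*b*v (x(v, b) = v*(2*b) = 2*b*v)
(75693/47593)/x(l(1), 31) = (75693/47593)/((2*31*(-25/1))) = (75693*(1/47593))/((2*31*(-25*1))) = 75693/(47593*((2*31*(-25)))) = (75693/47593)/(-1550) = (75693/47593)*(-1/1550) = -75693/73769150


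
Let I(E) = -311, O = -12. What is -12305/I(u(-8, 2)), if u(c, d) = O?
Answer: 12305/311 ≈ 39.566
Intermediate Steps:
u(c, d) = -12
-12305/I(u(-8, 2)) = -12305/(-311) = -12305*(-1/311) = 12305/311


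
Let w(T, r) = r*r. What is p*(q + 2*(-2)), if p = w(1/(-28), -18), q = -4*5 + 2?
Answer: -7128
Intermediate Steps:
w(T, r) = r²
q = -18 (q = -20 + 2 = -18)
p = 324 (p = (-18)² = 324)
p*(q + 2*(-2)) = 324*(-18 + 2*(-2)) = 324*(-18 - 4) = 324*(-22) = -7128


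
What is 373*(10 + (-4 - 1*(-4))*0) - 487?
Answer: 3243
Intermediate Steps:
373*(10 + (-4 - 1*(-4))*0) - 487 = 373*(10 + (-4 + 4)*0) - 487 = 373*(10 + 0*0) - 487 = 373*(10 + 0) - 487 = 373*10 - 487 = 3730 - 487 = 3243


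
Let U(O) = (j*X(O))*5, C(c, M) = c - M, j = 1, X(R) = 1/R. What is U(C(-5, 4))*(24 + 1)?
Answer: -125/9 ≈ -13.889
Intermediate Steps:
X(R) = 1/R
U(O) = 5/O (U(O) = (1/O)*5 = 5/O)
U(C(-5, 4))*(24 + 1) = (5/(-5 - 1*4))*(24 + 1) = (5/(-5 - 4))*25 = (5/(-9))*25 = (5*(-⅑))*25 = -5/9*25 = -125/9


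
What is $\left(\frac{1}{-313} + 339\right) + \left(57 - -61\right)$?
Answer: $\frac{143040}{313} \approx 457.0$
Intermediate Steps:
$\left(\frac{1}{-313} + 339\right) + \left(57 - -61\right) = \left(- \frac{1}{313} + 339\right) + \left(57 + 61\right) = \frac{106106}{313} + 118 = \frac{143040}{313}$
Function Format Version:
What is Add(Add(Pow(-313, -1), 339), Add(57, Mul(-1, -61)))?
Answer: Rational(143040, 313) ≈ 457.00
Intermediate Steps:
Add(Add(Pow(-313, -1), 339), Add(57, Mul(-1, -61))) = Add(Add(Rational(-1, 313), 339), Add(57, 61)) = Add(Rational(106106, 313), 118) = Rational(143040, 313)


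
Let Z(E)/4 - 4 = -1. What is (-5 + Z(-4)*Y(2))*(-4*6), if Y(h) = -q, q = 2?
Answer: 696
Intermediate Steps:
Z(E) = 12 (Z(E) = 16 + 4*(-1) = 16 - 4 = 12)
Y(h) = -2 (Y(h) = -1*2 = -2)
(-5 + Z(-4)*Y(2))*(-4*6) = (-5 + 12*(-2))*(-4*6) = (-5 - 24)*(-24) = -29*(-24) = 696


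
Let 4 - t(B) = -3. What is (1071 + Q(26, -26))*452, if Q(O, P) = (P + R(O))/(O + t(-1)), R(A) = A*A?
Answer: 16268836/33 ≈ 4.9300e+5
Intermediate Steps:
R(A) = A²
t(B) = 7 (t(B) = 4 - 1*(-3) = 4 + 3 = 7)
Q(O, P) = (P + O²)/(7 + O) (Q(O, P) = (P + O²)/(O + 7) = (P + O²)/(7 + O))
(1071 + Q(26, -26))*452 = (1071 + (-26 + 26²)/(7 + 26))*452 = (1071 + (-26 + 676)/33)*452 = (1071 + (1/33)*650)*452 = (1071 + 650/33)*452 = (35993/33)*452 = 16268836/33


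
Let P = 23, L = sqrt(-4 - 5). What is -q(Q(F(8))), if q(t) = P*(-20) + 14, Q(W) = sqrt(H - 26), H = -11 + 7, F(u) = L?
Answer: 446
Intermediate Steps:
L = 3*I (L = sqrt(-9) = 3*I ≈ 3.0*I)
F(u) = 3*I
H = -4
Q(W) = I*sqrt(30) (Q(W) = sqrt(-4 - 26) = sqrt(-30) = I*sqrt(30))
q(t) = -446 (q(t) = 23*(-20) + 14 = -460 + 14 = -446)
-q(Q(F(8))) = -1*(-446) = 446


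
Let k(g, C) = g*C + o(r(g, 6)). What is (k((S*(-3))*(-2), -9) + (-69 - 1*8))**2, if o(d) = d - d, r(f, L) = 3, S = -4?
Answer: 19321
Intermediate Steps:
o(d) = 0
k(g, C) = C*g (k(g, C) = g*C + 0 = C*g + 0 = C*g)
(k((S*(-3))*(-2), -9) + (-69 - 1*8))**2 = (-9*(-4*(-3))*(-2) + (-69 - 1*8))**2 = (-108*(-2) + (-69 - 8))**2 = (-9*(-24) - 77)**2 = (216 - 77)**2 = 139**2 = 19321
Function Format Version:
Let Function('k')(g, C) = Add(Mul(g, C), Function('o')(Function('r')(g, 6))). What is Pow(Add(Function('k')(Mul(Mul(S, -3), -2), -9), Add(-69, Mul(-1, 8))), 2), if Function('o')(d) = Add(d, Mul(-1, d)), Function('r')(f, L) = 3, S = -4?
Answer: 19321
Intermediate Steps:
Function('o')(d) = 0
Function('k')(g, C) = Mul(C, g) (Function('k')(g, C) = Add(Mul(g, C), 0) = Add(Mul(C, g), 0) = Mul(C, g))
Pow(Add(Function('k')(Mul(Mul(S, -3), -2), -9), Add(-69, Mul(-1, 8))), 2) = Pow(Add(Mul(-9, Mul(Mul(-4, -3), -2)), Add(-69, Mul(-1, 8))), 2) = Pow(Add(Mul(-9, Mul(12, -2)), Add(-69, -8)), 2) = Pow(Add(Mul(-9, -24), -77), 2) = Pow(Add(216, -77), 2) = Pow(139, 2) = 19321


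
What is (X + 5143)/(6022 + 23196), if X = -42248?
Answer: -37105/29218 ≈ -1.2699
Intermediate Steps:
(X + 5143)/(6022 + 23196) = (-42248 + 5143)/(6022 + 23196) = -37105/29218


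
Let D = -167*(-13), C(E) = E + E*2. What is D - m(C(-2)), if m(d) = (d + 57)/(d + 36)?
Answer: 21693/10 ≈ 2169.3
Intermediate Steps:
C(E) = 3*E (C(E) = E + 2*E = 3*E)
m(d) = (57 + d)/(36 + d)
D = 2171
D - m(C(-2)) = 2171 - (57 + 3*(-2))/(36 + 3*(-2)) = 2171 - (57 - 6)/(36 - 6) = 2171 - 51/30 = 2171 - 1*17/10 = 2171 - 17/10 = 21693/10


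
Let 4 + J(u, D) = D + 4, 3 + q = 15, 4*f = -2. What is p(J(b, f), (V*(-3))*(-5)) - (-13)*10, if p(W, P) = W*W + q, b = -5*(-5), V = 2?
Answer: 569/4 ≈ 142.25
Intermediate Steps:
f = -1/2 (f = (1/4)*(-2) = -1/2 ≈ -0.50000)
q = 12 (q = -3 + 15 = 12)
b = 25
J(u, D) = D (J(u, D) = -4 + (D + 4) = -4 + (4 + D) = D)
p(W, P) = 12 + W**2 (p(W, P) = W*W + 12 = W**2 + 12 = 12 + W**2)
p(J(b, f), (V*(-3))*(-5)) - (-13)*10 = (12 + (-1/2)**2) - (-13)*10 = (12 + 1/4) - 1*(-130) = 49/4 + 130 = 569/4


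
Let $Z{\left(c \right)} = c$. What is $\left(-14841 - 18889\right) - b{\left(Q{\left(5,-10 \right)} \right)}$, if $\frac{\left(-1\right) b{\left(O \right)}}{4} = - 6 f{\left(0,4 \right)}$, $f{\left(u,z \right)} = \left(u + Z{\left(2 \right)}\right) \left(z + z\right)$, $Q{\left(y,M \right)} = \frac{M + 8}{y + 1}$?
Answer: $-34114$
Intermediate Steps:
$Q{\left(y,M \right)} = \frac{8 + M}{1 + y}$
$f{\left(u,z \right)} = 2 z \left(2 + u\right)$ ($f{\left(u,z \right)} = \left(u + 2\right) \left(z + z\right) = \left(2 + u\right) 2 z = 2 z \left(2 + u\right)$)
$b{\left(O \right)} = 384$ ($b{\left(O \right)} = - 4 \left(- 6 \cdot 2 \cdot 4 \left(2 + 0\right)\right) = - 4 \left(- 6 \cdot 2 \cdot 4 \cdot 2\right) = - 4 \left(\left(-6\right) 16\right) = \left(-4\right) \left(-96\right) = 384$)
$\left(-14841 - 18889\right) - b{\left(Q{\left(5,-10 \right)} \right)} = \left(-14841 - 18889\right) - 384 = -33730 - 384 = -34114$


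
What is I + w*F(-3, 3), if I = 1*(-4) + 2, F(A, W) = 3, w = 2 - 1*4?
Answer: -8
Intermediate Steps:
w = -2 (w = 2 - 4 = -2)
I = -2 (I = -4 + 2 = -2)
I + w*F(-3, 3) = -2 - 2*3 = -2 - 6 = -8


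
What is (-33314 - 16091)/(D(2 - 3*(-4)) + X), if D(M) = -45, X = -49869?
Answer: 49405/49914 ≈ 0.98980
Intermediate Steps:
(-33314 - 16091)/(D(2 - 3*(-4)) + X) = (-33314 - 16091)/(-45 - 49869) = -49405/(-49914) = -49405*(-1/49914) = 49405/49914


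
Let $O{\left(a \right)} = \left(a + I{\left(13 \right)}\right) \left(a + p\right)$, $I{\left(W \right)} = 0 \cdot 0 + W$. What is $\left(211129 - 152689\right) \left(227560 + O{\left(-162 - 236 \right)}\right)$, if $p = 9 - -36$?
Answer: $21240894600$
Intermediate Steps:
$p = 45$ ($p = 9 + 36 = 45$)
$I{\left(W \right)} = W$ ($I{\left(W \right)} = 0 + W = W$)
$O{\left(a \right)} = \left(13 + a\right) \left(45 + a\right)$ ($O{\left(a \right)} = \left(a + 13\right) \left(a + 45\right) = \left(13 + a\right) \left(45 + a\right)$)
$\left(211129 - 152689\right) \left(227560 + O{\left(-162 - 236 \right)}\right) = \left(211129 - 152689\right) \left(227560 + \left(585 + \left(-162 - 236\right)^{2} + 58 \left(-162 - 236\right)\right)\right) = 58440 \left(227560 + \left(585 + \left(-162 - 236\right)^{2} + 58 \left(-162 - 236\right)\right)\right) = 58440 \left(227560 + \left(585 + \left(-398\right)^{2} + 58 \left(-398\right)\right)\right) = 58440 \left(227560 + \left(585 + 158404 - 23084\right)\right) = 58440 \left(227560 + 135905\right) = 58440 \cdot 363465 = 21240894600$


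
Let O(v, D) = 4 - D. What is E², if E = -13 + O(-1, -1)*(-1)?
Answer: 324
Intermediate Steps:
E = -18 (E = -13 + (4 - 1*(-1))*(-1) = -13 + (4 + 1)*(-1) = -13 + 5*(-1) = -13 - 5 = -18)
E² = (-18)² = 324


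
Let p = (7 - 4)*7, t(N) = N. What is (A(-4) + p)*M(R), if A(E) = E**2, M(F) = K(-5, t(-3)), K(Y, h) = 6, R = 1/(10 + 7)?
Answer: 222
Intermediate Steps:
R = 1/17 ≈ 0.058824
M(F) = 6
p = 21 (p = 3*7 = 21)
(A(-4) + p)*M(R) = ((-4)**2 + 21)*6 = (16 + 21)*6 = 37*6 = 222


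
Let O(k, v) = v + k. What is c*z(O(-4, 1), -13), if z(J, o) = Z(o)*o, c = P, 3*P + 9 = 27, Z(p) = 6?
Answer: -468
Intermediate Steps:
P = 6 (P = -3 + (1/3)*27 = -3 + 9 = 6)
O(k, v) = k + v
c = 6
z(J, o) = 6*o
c*z(O(-4, 1), -13) = 6*(6*(-13)) = 6*(-78) = -468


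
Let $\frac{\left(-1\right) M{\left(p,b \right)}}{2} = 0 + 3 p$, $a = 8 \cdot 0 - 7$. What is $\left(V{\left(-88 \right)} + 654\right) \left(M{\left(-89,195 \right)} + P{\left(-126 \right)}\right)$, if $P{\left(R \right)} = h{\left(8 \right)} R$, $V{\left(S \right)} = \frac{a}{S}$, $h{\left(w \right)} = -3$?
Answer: $\frac{6561726}{11} \approx 5.9652 \cdot 10^{5}$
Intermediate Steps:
$a = -7$ ($a = 0 - 7 = -7$)
$M{\left(p,b \right)} = - 6 p$ ($M{\left(p,b \right)} = - 2 \left(0 + 3 p\right) = - 2 \cdot 3 p = - 6 p$)
$V{\left(S \right)} = - \frac{7}{S}$
$P{\left(R \right)} = - 3 R$
$\left(V{\left(-88 \right)} + 654\right) \left(M{\left(-89,195 \right)} + P{\left(-126 \right)}\right) = \left(- \frac{7}{-88} + 654\right) \left(\left(-6\right) \left(-89\right) - -378\right) = \left(\left(-7\right) \left(- \frac{1}{88}\right) + 654\right) \left(534 + 378\right) = \left(\frac{7}{88} + 654\right) 912 = \frac{57559}{88} \cdot 912 = \frac{6561726}{11}$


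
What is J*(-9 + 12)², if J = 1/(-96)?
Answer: -3/32 ≈ -0.093750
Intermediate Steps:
J = -1/96 ≈ -0.010417
J*(-9 + 12)² = -(-9 + 12)²/96 = -1/96*3² = -1/96*9 = -3/32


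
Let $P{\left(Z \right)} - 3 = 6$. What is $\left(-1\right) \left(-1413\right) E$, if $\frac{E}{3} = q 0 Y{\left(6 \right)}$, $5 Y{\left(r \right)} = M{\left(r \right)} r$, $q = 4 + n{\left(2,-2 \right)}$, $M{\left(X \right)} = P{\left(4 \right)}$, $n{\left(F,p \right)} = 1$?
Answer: $0$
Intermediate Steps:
$P{\left(Z \right)} = 9$ ($P{\left(Z \right)} = 3 + 6 = 9$)
$M{\left(X \right)} = 9$
$q = 5$ ($q = 4 + 1 = 5$)
$Y{\left(r \right)} = \frac{9 r}{5}$
$E = 0$ ($E = 3 \cdot 5 \cdot 0 \cdot \frac{9}{5} \cdot 6 = 3 \cdot 0 \cdot \frac{54}{5} = 3 \cdot 0 = 0$)
$\left(-1\right) \left(-1413\right) E = \left(-1\right) \left(-1413\right) 0 = 1413 \cdot 0 = 0$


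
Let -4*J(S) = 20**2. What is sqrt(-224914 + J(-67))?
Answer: I*sqrt(225014) ≈ 474.36*I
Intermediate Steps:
J(S) = -100 (J(S) = -1/4*20**2 = -1/4*400 = -100)
sqrt(-224914 + J(-67)) = sqrt(-224914 - 100) = sqrt(-225014) = I*sqrt(225014)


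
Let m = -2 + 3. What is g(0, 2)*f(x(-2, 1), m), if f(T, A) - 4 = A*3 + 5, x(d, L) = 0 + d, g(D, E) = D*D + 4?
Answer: 48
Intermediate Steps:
g(D, E) = 4 + D**2 (g(D, E) = D**2 + 4 = 4 + D**2)
m = 1
x(d, L) = d
f(T, A) = 9 + 3*A (f(T, A) = 4 + (A*3 + 5) = 4 + (3*A + 5) = 4 + (5 + 3*A) = 9 + 3*A)
g(0, 2)*f(x(-2, 1), m) = (4 + 0**2)*(9 + 3*1) = (4 + 0)*(9 + 3) = 4*12 = 48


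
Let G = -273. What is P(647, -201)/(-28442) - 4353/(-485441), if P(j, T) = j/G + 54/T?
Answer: 2288001442549/252542244256302 ≈ 0.0090599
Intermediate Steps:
P(j, T) = 54/T - j/273 (P(j, T) = j/(-273) + 54/T = j*(-1/273) + 54/T = -j/273 + 54/T = 54/T - j/273)
P(647, -201)/(-28442) - 4353/(-485441) = (54/(-201) - 1/273*647)/(-28442) - 4353/(-485441) = (54*(-1/201) - 647/273)*(-1/28442) - 4353*(-1/485441) = (-18/67 - 647/273)*(-1/28442) + 4353/485441 = -48263/18291*(-1/28442) + 4353/485441 = 48263/520232622 + 4353/485441 = 2288001442549/252542244256302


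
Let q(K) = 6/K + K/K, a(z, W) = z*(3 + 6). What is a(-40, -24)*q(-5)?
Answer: 72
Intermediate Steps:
a(z, W) = 9*z (a(z, W) = z*9 = 9*z)
q(K) = 1 + 6/K (q(K) = 6/K + 1 = 1 + 6/K)
a(-40, -24)*q(-5) = (9*(-40))*((6 - 5)/(-5)) = -(-72) = -360*(-⅕) = 72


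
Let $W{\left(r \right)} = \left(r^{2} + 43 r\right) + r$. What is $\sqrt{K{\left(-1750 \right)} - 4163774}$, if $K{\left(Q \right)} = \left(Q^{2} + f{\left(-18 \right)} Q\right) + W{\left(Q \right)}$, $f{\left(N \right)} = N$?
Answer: $\sqrt{1915726} \approx 1384.1$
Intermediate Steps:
$W{\left(r \right)} = r^{2} + 44 r$
$K{\left(Q \right)} = Q^{2} - 18 Q + Q \left(44 + Q\right)$ ($K{\left(Q \right)} = \left(Q^{2} - 18 Q\right) + Q \left(44 + Q\right) = Q^{2} - 18 Q + Q \left(44 + Q\right)$)
$\sqrt{K{\left(-1750 \right)} - 4163774} = \sqrt{2 \left(-1750\right) \left(13 - 1750\right) - 4163774} = \sqrt{2 \left(-1750\right) \left(-1737\right) - 4163774} = \sqrt{6079500 - 4163774} = \sqrt{1915726}$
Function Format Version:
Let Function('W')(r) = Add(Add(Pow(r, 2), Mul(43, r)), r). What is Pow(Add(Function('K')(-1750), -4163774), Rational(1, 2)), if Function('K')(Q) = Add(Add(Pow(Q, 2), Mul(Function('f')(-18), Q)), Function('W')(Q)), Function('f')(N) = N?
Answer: Pow(1915726, Rational(1, 2)) ≈ 1384.1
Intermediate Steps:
Function('W')(r) = Add(Pow(r, 2), Mul(44, r))
Function('K')(Q) = Add(Pow(Q, 2), Mul(-18, Q), Mul(Q, Add(44, Q))) (Function('K')(Q) = Add(Add(Pow(Q, 2), Mul(-18, Q)), Mul(Q, Add(44, Q))) = Add(Pow(Q, 2), Mul(-18, Q), Mul(Q, Add(44, Q))))
Pow(Add(Function('K')(-1750), -4163774), Rational(1, 2)) = Pow(Add(Mul(2, -1750, Add(13, -1750)), -4163774), Rational(1, 2)) = Pow(Add(Mul(2, -1750, -1737), -4163774), Rational(1, 2)) = Pow(Add(6079500, -4163774), Rational(1, 2)) = Pow(1915726, Rational(1, 2))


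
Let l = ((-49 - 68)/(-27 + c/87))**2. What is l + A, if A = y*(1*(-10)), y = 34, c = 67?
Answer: -1666946119/5207524 ≈ -320.10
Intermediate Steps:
l = 103612041/5207524 (l = ((-49 - 68)/(-27 + 67/87))**2 = (-117/(-27 + 67*(1/87)))**2 = (-117/(-27 + 67/87))**2 = (-117/(-2282/87))**2 = (-117*(-87/2282))**2 = (10179/2282)**2 = 103612041/5207524 ≈ 19.897)
A = -340 (A = 34*(1*(-10)) = 34*(-10) = -340)
l + A = 103612041/5207524 - 340 = -1666946119/5207524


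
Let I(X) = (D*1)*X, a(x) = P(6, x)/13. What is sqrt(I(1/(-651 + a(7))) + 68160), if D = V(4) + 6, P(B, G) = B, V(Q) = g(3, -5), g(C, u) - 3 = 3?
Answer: 2*sqrt(135412770793)/2819 ≈ 261.07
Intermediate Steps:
g(C, u) = 6 (g(C, u) = 3 + 3 = 6)
V(Q) = 6
a(x) = 6/13
D = 12 (D = 6 + 6 = 12)
I(X) = 12*X (I(X) = (12*1)*X = 12*X)
sqrt(I(1/(-651 + a(7))) + 68160) = sqrt(12/(-651 + 6/13) + 68160) = sqrt(12/(-8457/13) + 68160) = sqrt(12*(-13/8457) + 68160) = sqrt(-52/2819 + 68160) = sqrt(192142988/2819) = 2*sqrt(135412770793)/2819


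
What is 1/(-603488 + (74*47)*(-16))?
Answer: -1/659136 ≈ -1.5171e-6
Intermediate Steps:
1/(-603488 + (74*47)*(-16)) = 1/(-603488 + 3478*(-16)) = 1/(-603488 - 55648) = 1/(-659136) = -1/659136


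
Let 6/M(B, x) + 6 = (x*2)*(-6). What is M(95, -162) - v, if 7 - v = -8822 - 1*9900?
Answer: -6049466/323 ≈ -18729.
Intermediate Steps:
v = 18729 (v = 7 - (-8822 - 1*9900) = 7 - (-8822 - 9900) = 7 - 1*(-18722) = 7 + 18722 = 18729)
M(B, x) = 6/(-6 - 12*x) (M(B, x) = 6/(-6 + (x*2)*(-6)) = 6/(-6 + (2*x)*(-6)) = 6/(-6 - 12*x))
M(95, -162) - v = -1/(1 + 2*(-162)) - 1*18729 = -1/(1 - 324) - 18729 = -1/(-323) - 18729 = -1*(-1/323) - 18729 = 1/323 - 18729 = -6049466/323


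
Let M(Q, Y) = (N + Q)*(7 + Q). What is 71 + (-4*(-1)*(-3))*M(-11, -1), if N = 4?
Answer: -265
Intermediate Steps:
M(Q, Y) = (4 + Q)*(7 + Q)
71 + (-4*(-1)*(-3))*M(-11, -1) = 71 + (-4*(-1)*(-3))*(28 + (-11)² + 11*(-11)) = 71 + (4*(-3))*(28 + 121 - 121) = 71 - 12*28 = 71 - 336 = -265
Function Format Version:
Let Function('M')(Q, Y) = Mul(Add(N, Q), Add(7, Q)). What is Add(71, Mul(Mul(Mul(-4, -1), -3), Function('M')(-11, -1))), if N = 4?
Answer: -265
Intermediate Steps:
Function('M')(Q, Y) = Mul(Add(4, Q), Add(7, Q))
Add(71, Mul(Mul(Mul(-4, -1), -3), Function('M')(-11, -1))) = Add(71, Mul(Mul(Mul(-4, -1), -3), Add(28, Pow(-11, 2), Mul(11, -11)))) = Add(71, Mul(Mul(4, -3), Add(28, 121, -121))) = Add(71, Mul(-12, 28)) = Add(71, -336) = -265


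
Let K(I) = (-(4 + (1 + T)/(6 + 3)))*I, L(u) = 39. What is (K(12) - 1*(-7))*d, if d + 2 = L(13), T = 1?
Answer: -4847/3 ≈ -1615.7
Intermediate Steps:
d = 37 (d = -2 + 39 = 37)
K(I) = -38*I/9 (K(I) = (-(4 + (1 + 1)/(6 + 3)))*I = (-(4 + 2/9))*I = (-1*38/9)*I = -38*I/9)
(K(12) - 1*(-7))*d = (-38/9*12 - 1*(-7))*37 = (-152/3 + 7)*37 = -131/3*37 = -4847/3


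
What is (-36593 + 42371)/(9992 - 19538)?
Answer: -963/1591 ≈ -0.60528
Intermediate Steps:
(-36593 + 42371)/(9992 - 19538) = 5778/(-9546) = 5778*(-1/9546) = -963/1591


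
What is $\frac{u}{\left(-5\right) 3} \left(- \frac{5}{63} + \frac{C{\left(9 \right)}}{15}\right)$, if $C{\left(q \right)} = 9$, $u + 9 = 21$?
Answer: $- \frac{656}{1575} \approx -0.41651$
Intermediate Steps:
$u = 12$ ($u = -9 + 21 = 12$)
$\frac{u}{\left(-5\right) 3} \left(- \frac{5}{63} + \frac{C{\left(9 \right)}}{15}\right) = \frac{12}{\left(-5\right) 3} \left(- \frac{5}{63} + \frac{9}{15}\right) = \frac{12}{-15} \left(\left(-5\right) \frac{1}{63} + 9 \cdot \frac{1}{15}\right) = 12 \left(- \frac{1}{15}\right) \left(- \frac{5}{63} + \frac{3}{5}\right) = \left(- \frac{4}{5}\right) \frac{164}{315} = - \frac{656}{1575}$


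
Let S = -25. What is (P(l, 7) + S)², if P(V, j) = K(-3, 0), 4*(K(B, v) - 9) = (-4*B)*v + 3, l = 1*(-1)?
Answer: 3721/16 ≈ 232.56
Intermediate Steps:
l = -1
K(B, v) = 39/4 - B*v (K(B, v) = 9 + ((-4*B)*v + 3)/4 = 9 + (-4*B*v + 3)/4 = 9 + (3 - 4*B*v)/4 = 9 + (¾ - B*v) = 39/4 - B*v)
P(V, j) = 39/4 (P(V, j) = 39/4 - 1*(-3)*0 = 39/4 + 0 = 39/4)
(P(l, 7) + S)² = (39/4 - 25)² = (-61/4)² = 3721/16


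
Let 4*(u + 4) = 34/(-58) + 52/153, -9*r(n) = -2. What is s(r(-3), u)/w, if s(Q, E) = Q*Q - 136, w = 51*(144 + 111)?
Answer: -11012/1053405 ≈ -0.010454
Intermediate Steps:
r(n) = 2/9 (r(n) = -⅑*(-2) = 2/9)
u = -72085/17748 (u = -4 + (34/(-58) + 52/153)/4 = -4 + (34*(-1/58) + 52*(1/153))/4 = -4 + (-17/29 + 52/153)/4 = -4 + (¼)*(-1093/4437) = -4 - 1093/17748 = -72085/17748 ≈ -4.0616)
w = 13005 (w = 51*255 = 13005)
s(Q, E) = -136 + Q² (s(Q, E) = Q² - 136 = -136 + Q²)
s(r(-3), u)/w = (-136 + (2/9)²)/13005 = (-136 + 4/81)*(1/13005) = -11012/81*1/13005 = -11012/1053405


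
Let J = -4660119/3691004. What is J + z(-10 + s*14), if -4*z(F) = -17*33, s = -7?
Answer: 128250798/922751 ≈ 138.99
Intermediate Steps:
J = -4660119/3691004 (J = -4660119*1/3691004 = -4660119/3691004 ≈ -1.2626)
z(F) = 561/4 (z(F) = -(-17)*33/4 = -1/4*(-561) = 561/4)
J + z(-10 + s*14) = -4660119/3691004 + 561/4 = 128250798/922751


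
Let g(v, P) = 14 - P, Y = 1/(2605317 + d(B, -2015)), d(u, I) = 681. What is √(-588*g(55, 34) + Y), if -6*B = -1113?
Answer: 11*√660039775011678/2605998 ≈ 108.44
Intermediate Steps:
B = 371/2 (B = -⅙*(-1113) = 371/2 ≈ 185.50)
Y = 1/2605998 (Y = 1/(2605317 + 681) = 1/2605998 ≈ 3.8373e-7)
√(-588*g(55, 34) + Y) = √(-588*(14 - 1*34) + 1/2605998) = √(-588*(14 - 34) + 1/2605998) = √(-588*(-20) + 1/2605998) = √(11760 + 1/2605998) = √(30646536481/2605998) = 11*√660039775011678/2605998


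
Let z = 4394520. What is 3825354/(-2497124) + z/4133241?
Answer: -1828211879/3900686054 ≈ -0.46869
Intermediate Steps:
3825354/(-2497124) + z/4133241 = 3825354/(-2497124) + 4394520/4133241 = 3825354*(-1/2497124) + 4394520*(1/4133241) = -1912677/1248562 + 162760/153083 = -1828211879/3900686054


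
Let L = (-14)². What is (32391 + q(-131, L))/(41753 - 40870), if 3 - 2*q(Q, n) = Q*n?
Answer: 90461/1766 ≈ 51.224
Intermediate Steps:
L = 196
q(Q, n) = 3/2 - Q*n/2
(32391 + q(-131, L))/(41753 - 40870) = (32391 + (3/2 - ½*(-131)*196))/(41753 - 40870) = (32391 + (3/2 + 12838))/883 = (32391 + 25679/2)*(1/883) = (90461/2)*(1/883) = 90461/1766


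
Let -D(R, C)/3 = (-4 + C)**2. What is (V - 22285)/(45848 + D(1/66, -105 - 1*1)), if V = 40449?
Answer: 4541/2387 ≈ 1.9024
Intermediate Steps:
D(R, C) = -3*(-4 + C)**2
(V - 22285)/(45848 + D(1/66, -105 - 1*1)) = (40449 - 22285)/(45848 - 3*(-4 + (-105 - 1*1))**2) = 18164/(45848 - 3*(-4 + (-105 - 1))**2) = 18164/(45848 - 3*(-4 - 106)**2) = 18164/(45848 - 3*(-110)**2) = 18164/(45848 - 3*12100) = 18164/(45848 - 36300) = 18164/9548 = 18164*(1/9548) = 4541/2387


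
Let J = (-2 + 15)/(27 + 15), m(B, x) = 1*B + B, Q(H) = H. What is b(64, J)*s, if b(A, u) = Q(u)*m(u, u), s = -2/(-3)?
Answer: 169/1323 ≈ 0.12774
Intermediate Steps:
m(B, x) = 2*B (m(B, x) = B + B = 2*B)
J = 13/42 ≈ 0.30952
s = ⅔ (s = -2*(-⅓) = ⅔ ≈ 0.66667)
b(A, u) = 2*u² (b(A, u) = u*(2*u) = 2*u²)
b(64, J)*s = (2*(13/42)²)*(⅔) = (2*(169/1764))*(⅔) = (169/882)*(⅔) = 169/1323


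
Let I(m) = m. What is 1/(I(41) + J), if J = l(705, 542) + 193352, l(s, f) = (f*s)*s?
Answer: 1/269580943 ≈ 3.7095e-9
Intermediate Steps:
l(s, f) = f*s**2
J = 269580902 (J = 542*705**2 + 193352 = 542*497025 + 193352 = 269387550 + 193352 = 269580902)
1/(I(41) + J) = 1/(41 + 269580902) = 1/269580943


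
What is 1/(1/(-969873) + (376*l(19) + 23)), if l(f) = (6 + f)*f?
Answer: 969873/173241624878 ≈ 5.5984e-6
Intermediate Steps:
l(f) = f*(6 + f)
1/(1/(-969873) + (376*l(19) + 23)) = 1/(1/(-969873) + (376*(19*(6 + 19)) + 23)) = 1/(-1/969873 + (376*(19*25) + 23)) = 1/(-1/969873 + (376*475 + 23)) = 1/(-1/969873 + (178600 + 23)) = 1/(-1/969873 + 178623) = 1/(173241624878/969873) = 969873/173241624878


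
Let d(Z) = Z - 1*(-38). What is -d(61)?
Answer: -99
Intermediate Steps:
d(Z) = 38 + Z (d(Z) = Z + 38 = 38 + Z)
-d(61) = -(38 + 61) = -1*99 = -99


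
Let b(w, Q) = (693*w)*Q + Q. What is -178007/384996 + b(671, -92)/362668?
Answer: -4133707000301/34906432332 ≈ -118.42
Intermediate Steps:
b(w, Q) = Q + 693*Q*w (b(w, Q) = 693*Q*w + Q = Q + 693*Q*w)
-178007/384996 + b(671, -92)/362668 = -178007/384996 - 92*(1 + 693*671)/362668 = -178007*1/384996 - 92*(1 + 465003)*(1/362668) = -178007/384996 - 92*465004*(1/362668) = -178007/384996 - 42780368*1/362668 = -178007/384996 - 10695092/90667 = -4133707000301/34906432332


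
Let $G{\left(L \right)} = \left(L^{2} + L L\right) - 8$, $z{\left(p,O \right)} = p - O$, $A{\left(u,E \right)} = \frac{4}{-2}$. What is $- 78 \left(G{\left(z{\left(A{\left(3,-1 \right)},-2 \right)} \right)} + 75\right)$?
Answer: $-5226$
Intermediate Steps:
$A{\left(u,E \right)} = -2$ ($A{\left(u,E \right)} = 4 \left(- \frac{1}{2}\right) = -2$)
$G{\left(L \right)} = -8 + 2 L^{2}$ ($G{\left(L \right)} = \left(L^{2} + L^{2}\right) - 8 = 2 L^{2} - 8 = -8 + 2 L^{2}$)
$- 78 \left(G{\left(z{\left(A{\left(3,-1 \right)},-2 \right)} \right)} + 75\right) = - 78 \left(\left(-8 + 2 \left(-2 - -2\right)^{2}\right) + 75\right) = - 78 \left(\left(-8 + 2 \left(-2 + 2\right)^{2}\right) + 75\right) = - 78 \left(\left(-8 + 2 \cdot 0^{2}\right) + 75\right) = - 78 \left(\left(-8 + 2 \cdot 0\right) + 75\right) = - 78 \left(\left(-8 + 0\right) + 75\right) = - 78 \left(-8 + 75\right) = \left(-78\right) 67 = -5226$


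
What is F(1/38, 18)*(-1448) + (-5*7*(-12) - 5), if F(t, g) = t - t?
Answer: 415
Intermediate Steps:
F(t, g) = 0
F(1/38, 18)*(-1448) + (-5*7*(-12) - 5) = 0*(-1448) + (-5*7*(-12) - 5) = 0 + (-35*(-12) - 5) = 0 + (420 - 5) = 0 + 415 = 415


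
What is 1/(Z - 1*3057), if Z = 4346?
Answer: 1/1289 ≈ 0.00077580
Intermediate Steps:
1/(Z - 1*3057) = 1/(4346 - 1*3057) = 1/(4346 - 3057) = 1/1289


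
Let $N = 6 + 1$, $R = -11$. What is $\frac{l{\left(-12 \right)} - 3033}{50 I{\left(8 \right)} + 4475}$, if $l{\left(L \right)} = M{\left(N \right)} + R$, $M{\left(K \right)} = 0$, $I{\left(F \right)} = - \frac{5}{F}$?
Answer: $- \frac{12176}{17775} \approx -0.68501$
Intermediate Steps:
$N = 7$
$l{\left(L \right)} = -11$ ($l{\left(L \right)} = 0 - 11 = -11$)
$\frac{l{\left(-12 \right)} - 3033}{50 I{\left(8 \right)} + 4475} = \frac{-11 - 3033}{50 \left(- \frac{5}{8}\right) + 4475} = - \frac{3044}{50 \left(\left(-5\right) \frac{1}{8}\right) + 4475} = - \frac{3044}{50 \left(- \frac{5}{8}\right) + 4475} = - \frac{3044}{- \frac{125}{4} + 4475} = - \frac{3044}{\frac{17775}{4}} = \left(-3044\right) \frac{4}{17775} = - \frac{12176}{17775}$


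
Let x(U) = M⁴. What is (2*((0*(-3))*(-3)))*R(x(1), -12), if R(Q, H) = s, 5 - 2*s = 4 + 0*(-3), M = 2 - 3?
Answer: 0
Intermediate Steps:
M = -1
x(U) = 1 (x(U) = (-1)⁴ = 1)
s = ½ (s = 5/2 - (4 + 0*(-3))/2 = 5/2 - (4 + 0)/2 = 5/2 - ½*4 = 5/2 - 2 = ½ ≈ 0.50000)
R(Q, H) = ½
(2*((0*(-3))*(-3)))*R(x(1), -12) = (2*((0*(-3))*(-3)))*(½) = (2*(0*(-3)))*(½) = (2*0)*(½) = 0*(½) = 0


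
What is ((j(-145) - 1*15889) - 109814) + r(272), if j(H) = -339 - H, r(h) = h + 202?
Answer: -125423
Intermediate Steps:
r(h) = 202 + h
((j(-145) - 1*15889) - 109814) + r(272) = (((-339 - 1*(-145)) - 1*15889) - 109814) + (202 + 272) = (((-339 + 145) - 15889) - 109814) + 474 = ((-194 - 15889) - 109814) + 474 = (-16083 - 109814) + 474 = -125897 + 474 = -125423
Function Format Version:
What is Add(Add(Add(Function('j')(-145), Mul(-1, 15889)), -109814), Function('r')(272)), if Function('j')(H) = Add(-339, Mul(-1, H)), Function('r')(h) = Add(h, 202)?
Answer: -125423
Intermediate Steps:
Function('r')(h) = Add(202, h)
Add(Add(Add(Function('j')(-145), Mul(-1, 15889)), -109814), Function('r')(272)) = Add(Add(Add(Add(-339, Mul(-1, -145)), Mul(-1, 15889)), -109814), Add(202, 272)) = Add(Add(Add(Add(-339, 145), -15889), -109814), 474) = Add(Add(Add(-194, -15889), -109814), 474) = Add(Add(-16083, -109814), 474) = Add(-125897, 474) = -125423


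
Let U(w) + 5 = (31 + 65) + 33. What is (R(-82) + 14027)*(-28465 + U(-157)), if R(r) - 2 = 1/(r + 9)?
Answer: -29024471556/73 ≈ -3.9760e+8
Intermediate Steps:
R(r) = 2 + 1/(9 + r) (R(r) = 2 + 1/(r + 9) = 2 + 1/(9 + r))
U(w) = 124 (U(w) = -5 + ((31 + 65) + 33) = -5 + (96 + 33) = -5 + 129 = 124)
(R(-82) + 14027)*(-28465 + U(-157)) = ((19 + 2*(-82))/(9 - 82) + 14027)*(-28465 + 124) = ((19 - 164)/(-73) + 14027)*(-28341) = (-1/73*(-145) + 14027)*(-28341) = (145/73 + 14027)*(-28341) = (1024116/73)*(-28341) = -29024471556/73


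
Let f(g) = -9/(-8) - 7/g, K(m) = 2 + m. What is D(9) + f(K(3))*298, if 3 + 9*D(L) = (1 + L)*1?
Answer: -14611/180 ≈ -81.172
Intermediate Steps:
D(L) = -2/9 + L/9 (D(L) = -1/3 + ((1 + L)*1)/9 = -1/3 + (1 + L)/9 = -1/3 + (1/9 + L/9) = -2/9 + L/9)
f(g) = 9/8 - 7/g (f(g) = -9*(-1/8) - 7/g = 9/8 - 7/g)
D(9) + f(K(3))*298 = (-2/9 + (1/9)*9) + (9/8 - 7/(2 + 3))*298 = (-2/9 + 1) + (9/8 - 7/5)*298 = 7/9 + (9/8 - 7*1/5)*298 = 7/9 + (9/8 - 7/5)*298 = 7/9 - 11/40*298 = 7/9 - 1639/20 = -14611/180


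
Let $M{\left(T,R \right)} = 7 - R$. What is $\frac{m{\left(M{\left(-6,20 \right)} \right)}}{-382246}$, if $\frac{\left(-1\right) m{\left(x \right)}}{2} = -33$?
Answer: $- \frac{33}{191123} \approx -0.00017266$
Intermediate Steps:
$m{\left(x \right)} = 66$ ($m{\left(x \right)} = \left(-2\right) \left(-33\right) = 66$)
$\frac{m{\left(M{\left(-6,20 \right)} \right)}}{-382246} = \frac{66}{-382246} = 66 \left(- \frac{1}{382246}\right) = - \frac{33}{191123}$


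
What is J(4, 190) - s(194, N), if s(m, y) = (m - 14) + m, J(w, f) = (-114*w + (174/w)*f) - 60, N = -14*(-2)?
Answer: 7375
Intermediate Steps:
N = 28
J(w, f) = -60 - 114*w + 174*f/w (J(w, f) = (-114*w + 174*f/w) - 60 = -60 - 114*w + 174*f/w)
s(m, y) = -14 + 2*m (s(m, y) = (-14 + m) + m = -14 + 2*m)
J(4, 190) - s(194, N) = (-60 - 114*4 + 174*190/4) - (-14 + 2*194) = (-60 - 456 + 174*190*(¼)) - (-14 + 388) = (-60 - 456 + 8265) - 1*374 = 7749 - 374 = 7375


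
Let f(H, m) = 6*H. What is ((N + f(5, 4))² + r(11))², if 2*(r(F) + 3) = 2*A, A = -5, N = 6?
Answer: 1658944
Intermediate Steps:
r(F) = -8 (r(F) = -3 + (2*(-5))/2 = -3 + (½)*(-10) = -3 - 5 = -8)
((N + f(5, 4))² + r(11))² = ((6 + 6*5)² - 8)² = ((6 + 30)² - 8)² = (36² - 8)² = (1296 - 8)² = 1288² = 1658944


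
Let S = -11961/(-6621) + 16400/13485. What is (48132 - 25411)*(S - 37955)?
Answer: -5132691112202666/5952279 ≈ -8.6231e+8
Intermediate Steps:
S = 17991899/5952279 (S = -11961*(-1/6621) + 16400*(1/13485) = 3987/2207 + 3280/2697 = 17991899/5952279 ≈ 3.0227)
(48132 - 25411)*(S - 37955) = (48132 - 25411)*(17991899/5952279 - 37955) = 22721*(-225900757546/5952279) = -5132691112202666/5952279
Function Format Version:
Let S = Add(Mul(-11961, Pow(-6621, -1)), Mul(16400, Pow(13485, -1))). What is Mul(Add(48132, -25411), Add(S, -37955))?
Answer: Rational(-5132691112202666, 5952279) ≈ -8.6231e+8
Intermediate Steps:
S = Rational(17991899, 5952279) (S = Add(Mul(-11961, Rational(-1, 6621)), Mul(16400, Rational(1, 13485))) = Add(Rational(3987, 2207), Rational(3280, 2697)) = Rational(17991899, 5952279) ≈ 3.0227)
Mul(Add(48132, -25411), Add(S, -37955)) = Mul(Add(48132, -25411), Add(Rational(17991899, 5952279), -37955)) = Mul(22721, Rational(-225900757546, 5952279)) = Rational(-5132691112202666, 5952279)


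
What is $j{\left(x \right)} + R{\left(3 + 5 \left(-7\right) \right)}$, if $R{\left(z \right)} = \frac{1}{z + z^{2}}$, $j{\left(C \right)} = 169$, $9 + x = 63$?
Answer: $\frac{167649}{992} \approx 169.0$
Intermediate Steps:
$x = 54$ ($x = -9 + 63 = 54$)
$j{\left(x \right)} + R{\left(3 + 5 \left(-7\right) \right)} = 169 + \frac{1}{\left(3 + 5 \left(-7\right)\right) \left(1 + \left(3 + 5 \left(-7\right)\right)\right)} = 169 + \frac{1}{\left(3 - 35\right) \left(1 + \left(3 - 35\right)\right)} = 169 + \frac{1}{\left(-32\right) \left(1 - 32\right)} = 169 - \frac{1}{32 \left(-31\right)} = 169 - - \frac{1}{992} = 169 + \frac{1}{992} = \frac{167649}{992}$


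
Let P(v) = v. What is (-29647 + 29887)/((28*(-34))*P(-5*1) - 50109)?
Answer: -240/45349 ≈ -0.0052923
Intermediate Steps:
(-29647 + 29887)/((28*(-34))*P(-5*1) - 50109) = (-29647 + 29887)/((28*(-34))*(-5*1) - 50109) = 240/(-952*(-5) - 50109) = 240/(4760 - 50109) = 240/(-45349) = 240*(-1/45349) = -240/45349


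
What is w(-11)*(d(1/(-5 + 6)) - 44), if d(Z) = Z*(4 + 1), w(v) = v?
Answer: 429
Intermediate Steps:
d(Z) = 5*Z (d(Z) = Z*5 = 5*Z)
w(-11)*(d(1/(-5 + 6)) - 44) = -11*(5/(-5 + 6) - 44) = -11*(5/1 - 44) = -11*(5*1 - 44) = -11*(5 - 44) = -11*(-39) = 429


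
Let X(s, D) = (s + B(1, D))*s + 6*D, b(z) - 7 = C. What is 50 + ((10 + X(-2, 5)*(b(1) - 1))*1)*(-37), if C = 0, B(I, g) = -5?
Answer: -10088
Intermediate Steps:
b(z) = 7 (b(z) = 7 + 0 = 7)
X(s, D) = 6*D + s*(-5 + s) (X(s, D) = (s - 5)*s + 6*D = (-5 + s)*s + 6*D = s*(-5 + s) + 6*D = 6*D + s*(-5 + s))
50 + ((10 + X(-2, 5)*(b(1) - 1))*1)*(-37) = 50 + ((10 + ((-2)**2 - 5*(-2) + 6*5)*(7 - 1))*1)*(-37) = 50 + ((10 + (4 + 10 + 30)*6)*1)*(-37) = 50 + ((10 + 44*6)*1)*(-37) = 50 + ((10 + 264)*1)*(-37) = 50 + (274*1)*(-37) = 50 + 274*(-37) = 50 - 10138 = -10088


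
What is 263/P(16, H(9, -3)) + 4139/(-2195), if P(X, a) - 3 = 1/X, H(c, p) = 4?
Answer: 9033749/107555 ≈ 83.992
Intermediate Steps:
P(X, a) = 3 + 1/X
263/P(16, H(9, -3)) + 4139/(-2195) = 263/(3 + 1/16) + 4139/(-2195) = 263/(3 + 1/16) + 4139*(-1/2195) = 263/(49/16) - 4139/2195 = 263*(16/49) - 4139/2195 = 4208/49 - 4139/2195 = 9033749/107555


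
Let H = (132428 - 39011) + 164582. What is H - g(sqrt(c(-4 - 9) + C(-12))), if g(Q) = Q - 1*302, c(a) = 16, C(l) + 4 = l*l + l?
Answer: 258289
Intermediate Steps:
C(l) = -4 + l + l**2 (C(l) = -4 + (l*l + l) = -4 + (l**2 + l) = -4 + (l + l**2) = -4 + l + l**2)
g(Q) = -302 + Q (g(Q) = Q - 302 = -302 + Q)
H = 257999 (H = 93417 + 164582 = 257999)
H - g(sqrt(c(-4 - 9) + C(-12))) = 257999 - (-302 + sqrt(16 + (-4 - 12 + (-12)**2))) = 257999 - (-302 + sqrt(16 + (-4 - 12 + 144))) = 257999 - (-302 + sqrt(16 + 128)) = 257999 - (-302 + sqrt(144)) = 257999 - (-302 + 12) = 257999 - 1*(-290) = 257999 + 290 = 258289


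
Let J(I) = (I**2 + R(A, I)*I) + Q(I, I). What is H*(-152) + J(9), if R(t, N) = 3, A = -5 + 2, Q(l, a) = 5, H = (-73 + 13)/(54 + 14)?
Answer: 4201/17 ≈ 247.12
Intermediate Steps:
H = -15/17 (H = -60/68 = -60*1/68 = -15/17 ≈ -0.88235)
A = -3
J(I) = 5 + I**2 + 3*I (J(I) = (I**2 + 3*I) + 5 = 5 + I**2 + 3*I)
H*(-152) + J(9) = -15/17*(-152) + (5 + 9**2 + 3*9) = 2280/17 + (5 + 81 + 27) = 2280/17 + 113 = 4201/17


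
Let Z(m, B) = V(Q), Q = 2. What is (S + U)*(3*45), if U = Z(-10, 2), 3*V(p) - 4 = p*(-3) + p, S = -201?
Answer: -27135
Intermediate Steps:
V(p) = 4/3 - 2*p/3 (V(p) = 4/3 + (p*(-3) + p)/3 = 4/3 + (-3*p + p)/3 = 4/3 + (-2*p)/3 = 4/3 - 2*p/3)
Z(m, B) = 0 (Z(m, B) = 4/3 - ⅔*2 = 4/3 - 4/3 = 0)
U = 0
(S + U)*(3*45) = (-201 + 0)*(3*45) = -201*135 = -27135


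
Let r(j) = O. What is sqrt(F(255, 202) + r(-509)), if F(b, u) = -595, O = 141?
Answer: I*sqrt(454) ≈ 21.307*I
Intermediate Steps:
r(j) = 141
sqrt(F(255, 202) + r(-509)) = sqrt(-595 + 141) = sqrt(-454) = I*sqrt(454)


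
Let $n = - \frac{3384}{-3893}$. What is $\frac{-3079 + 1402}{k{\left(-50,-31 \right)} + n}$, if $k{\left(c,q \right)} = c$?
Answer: $\frac{6528561}{191266} \approx 34.133$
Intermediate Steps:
$n = \frac{3384}{3893}$ ($n = \left(-3384\right) \left(- \frac{1}{3893}\right) = \frac{3384}{3893} \approx 0.86925$)
$\frac{-3079 + 1402}{k{\left(-50,-31 \right)} + n} = \frac{-3079 + 1402}{-50 + \frac{3384}{3893}} = - \frac{1677}{- \frac{191266}{3893}} = \left(-1677\right) \left(- \frac{3893}{191266}\right) = \frac{6528561}{191266}$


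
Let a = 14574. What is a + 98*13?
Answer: 15848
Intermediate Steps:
a + 98*13 = 14574 + 98*13 = 14574 + 1274 = 15848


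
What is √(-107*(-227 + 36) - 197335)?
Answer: I*√176898 ≈ 420.59*I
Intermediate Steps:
√(-107*(-227 + 36) - 197335) = √(-107*(-191) - 197335) = √(20437 - 197335) = √(-176898) = I*√176898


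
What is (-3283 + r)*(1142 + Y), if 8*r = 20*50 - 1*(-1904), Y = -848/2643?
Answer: -8810977360/2643 ≈ -3.3337e+6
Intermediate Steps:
Y = -848/2643 (Y = -848*1/2643 = -848/2643 ≈ -0.32085)
r = 363 (r = (20*50 - 1*(-1904))/8 = (1000 + 1904)/8 = (⅛)*2904 = 363)
(-3283 + r)*(1142 + Y) = (-3283 + 363)*(1142 - 848/2643) = -2920*3017458/2643 = -8810977360/2643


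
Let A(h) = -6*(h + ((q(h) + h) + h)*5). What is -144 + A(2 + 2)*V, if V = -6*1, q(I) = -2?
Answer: 1080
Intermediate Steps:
A(h) = 60 - 66*h (A(h) = -6*(h + ((-2 + h) + h)*5) = -6*(h + (-2 + 2*h)*5) = -6*(h + (-10 + 10*h)) = -6*(-10 + 11*h) = 60 - 66*h)
V = -6
-144 + A(2 + 2)*V = -144 + (60 - 66*(2 + 2))*(-6) = -144 + (60 - 66*4)*(-6) = -144 + (60 - 264)*(-6) = -144 - 204*(-6) = -144 + 1224 = 1080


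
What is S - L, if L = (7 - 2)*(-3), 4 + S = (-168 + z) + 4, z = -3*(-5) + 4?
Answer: -134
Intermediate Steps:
z = 19 (z = 15 + 4 = 19)
S = -149 (S = -4 + ((-168 + 19) + 4) = -4 + (-149 + 4) = -4 - 145 = -149)
L = -15 (L = 5*(-3) = -15)
S - L = -149 - 1*(-15) = -149 + 15 = -134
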